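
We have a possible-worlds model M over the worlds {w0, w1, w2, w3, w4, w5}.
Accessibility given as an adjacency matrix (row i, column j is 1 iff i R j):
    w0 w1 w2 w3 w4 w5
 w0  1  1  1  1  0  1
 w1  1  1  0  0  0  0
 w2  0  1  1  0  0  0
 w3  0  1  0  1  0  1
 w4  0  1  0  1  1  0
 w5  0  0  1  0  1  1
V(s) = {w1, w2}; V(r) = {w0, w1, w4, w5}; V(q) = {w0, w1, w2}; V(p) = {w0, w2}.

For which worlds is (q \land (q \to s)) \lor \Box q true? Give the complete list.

w1, w2

Let φ = (q \land (q \to s)) \lor \Box q. Evaluate φ at each world:
  w0 (successors {w0, w1, w2, w3, w5}): φ is false.
  w1 (successors {w0, w1}): φ is true.
  w2 (successors {w1, w2}): φ is true.
  w3 (successors {w1, w3, w5}): φ is false.
  w4 (successors {w1, w3, w4}): φ is false.
  w5 (successors {w2, w4, w5}): φ is false.
For instance, at w5:
  At w5: q \land (q \to s) is false, \Box q is false, so (q \land (q \to s)) \lor \Box q is false.
    At w5: \Box q requires q at every successor {w2, w4, w5}.
      q fails at w4, so \Box q is false at w5.
Satisfying worlds: {w1, w2}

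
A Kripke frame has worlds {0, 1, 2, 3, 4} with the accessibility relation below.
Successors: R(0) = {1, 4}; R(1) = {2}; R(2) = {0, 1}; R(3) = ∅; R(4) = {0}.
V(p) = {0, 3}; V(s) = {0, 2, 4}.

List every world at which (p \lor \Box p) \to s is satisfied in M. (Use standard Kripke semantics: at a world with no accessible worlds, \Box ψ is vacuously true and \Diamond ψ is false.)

Let φ = (p \lor \Box p) \to s. Evaluate φ at each world:
  0 (successors {1, 4}): φ is true.
  1 (successors {2}): φ is true.
  2 (successors {0, 1}): φ is true.
  3 (successors ∅): φ is false.
  4 (successors {0}): φ is true.
For instance, at 2:
  At 2: p \lor \Box p is false, s is true, so (p \lor \Box p) \to s is true.
    At 2: p is false, \Box p is false, so p \lor \Box p is false.
      At 2: \Box p requires p at every successor {0, 1}.
        p fails at 1, so \Box p is false at 2.
Satisfying worlds: {0, 1, 2, 4}

0, 1, 2, 4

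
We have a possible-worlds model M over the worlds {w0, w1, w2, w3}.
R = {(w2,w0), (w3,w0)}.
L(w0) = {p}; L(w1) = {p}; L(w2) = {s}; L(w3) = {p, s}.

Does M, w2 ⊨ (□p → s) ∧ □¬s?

Yes

At w2: □p → s is true, □¬s is true, so (□p → s) ∧ □¬s is true.
  At w2: □p is true, s is true, so □p → s is true.
    At w2: □p requires p at every successor {w0}.
      At w0: p is true.
    So □p is true at w2.
  At w2: □¬s requires ¬s at every successor {w0}.
    At w0: ¬s is true.
  So □¬s is true at w2.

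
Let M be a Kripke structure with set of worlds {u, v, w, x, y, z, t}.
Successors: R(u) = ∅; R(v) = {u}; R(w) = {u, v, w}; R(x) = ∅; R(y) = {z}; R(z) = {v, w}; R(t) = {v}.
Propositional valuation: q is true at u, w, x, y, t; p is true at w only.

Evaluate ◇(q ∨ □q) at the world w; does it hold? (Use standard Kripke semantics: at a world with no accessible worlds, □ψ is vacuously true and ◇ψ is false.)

Yes

At w: ◇(q ∨ □q) requires q ∨ □q at some successor in {u, v, w}.
  q ∨ □q holds at u, so ◇(q ∨ □q) is true at w.
    At u: q is true, □q is true, so q ∨ □q is true.
      At u: no accessible worlds, so □q holds vacuously.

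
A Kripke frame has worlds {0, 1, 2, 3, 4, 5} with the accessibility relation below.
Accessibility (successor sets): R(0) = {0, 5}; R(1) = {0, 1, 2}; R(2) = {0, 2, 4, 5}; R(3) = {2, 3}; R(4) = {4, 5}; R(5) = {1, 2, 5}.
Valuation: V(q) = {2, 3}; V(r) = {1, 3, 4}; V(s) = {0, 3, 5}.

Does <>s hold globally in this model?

Yes

Recall that <>ψ holds at a world iff ψ holds at some accessible world.
Let φ = <>s. Evaluate φ at each world:
  0 (successors {0, 5}): φ is true.
  1 (successors {0, 1, 2}): φ is true.
  2 (successors {0, 2, 4, 5}): φ is true.
  3 (successors {2, 3}): φ is true.
  4 (successors {4, 5}): φ is true.
  5 (successors {1, 2, 5}): φ is true.
For instance, at 3:
  At 3: <>s requires s at some successor in {2, 3}.
    s holds at 3, so <>s is true at 3.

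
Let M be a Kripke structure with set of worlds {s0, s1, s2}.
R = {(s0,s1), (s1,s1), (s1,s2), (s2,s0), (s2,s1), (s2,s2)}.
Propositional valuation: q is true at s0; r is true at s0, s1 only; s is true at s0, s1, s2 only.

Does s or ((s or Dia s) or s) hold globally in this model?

Let φ = s or ((s or Dia s) or s). Evaluate φ at each world:
  s0 (successors {s1}): φ is true.
  s1 (successors {s1, s2}): φ is true.
  s2 (successors {s0, s1, s2}): φ is true.
For instance, at s2:
  At s2: s is true, (s or Dia s) or s is true, so s or ((s or Dia s) or s) is true.
    At s2: s or Dia s is true, s is true, so (s or Dia s) or s is true.
      At s2: s is true, Dia s is true, so s or Dia s is true.

Yes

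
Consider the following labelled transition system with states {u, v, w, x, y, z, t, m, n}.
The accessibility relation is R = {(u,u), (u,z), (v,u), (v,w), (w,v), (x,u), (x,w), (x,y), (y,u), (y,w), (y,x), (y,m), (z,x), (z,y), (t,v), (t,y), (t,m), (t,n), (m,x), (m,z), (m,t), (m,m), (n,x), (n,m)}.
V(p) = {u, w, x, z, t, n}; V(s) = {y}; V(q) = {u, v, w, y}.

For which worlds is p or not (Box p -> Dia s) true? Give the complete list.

Let φ = p or not (Box p -> Dia s). Evaluate φ at each world:
  u (successors {u, z}): φ is true.
  v (successors {u, w}): φ is true.
  w (successors {v}): φ is true.
  x (successors {u, w, y}): φ is true.
  y (successors {u, w, x, m}): φ is false.
  z (successors {x, y}): φ is true.
  t (successors {v, y, m, n}): φ is true.
  m (successors {x, z, t, m}): φ is false.
  n (successors {x, m}): φ is true.
For instance, at x:
  At x: p is true, not (Box p -> Dia s) is false, so p or not (Box p -> Dia s) is true.
    At x: Box p -> Dia s is true, so not (Box p -> Dia s) is false.
      At x: Box p is false, Dia s is true, so Box p -> Dia s is true.
Satisfying worlds: {u, v, w, x, z, t, n}

u, v, w, x, z, t, n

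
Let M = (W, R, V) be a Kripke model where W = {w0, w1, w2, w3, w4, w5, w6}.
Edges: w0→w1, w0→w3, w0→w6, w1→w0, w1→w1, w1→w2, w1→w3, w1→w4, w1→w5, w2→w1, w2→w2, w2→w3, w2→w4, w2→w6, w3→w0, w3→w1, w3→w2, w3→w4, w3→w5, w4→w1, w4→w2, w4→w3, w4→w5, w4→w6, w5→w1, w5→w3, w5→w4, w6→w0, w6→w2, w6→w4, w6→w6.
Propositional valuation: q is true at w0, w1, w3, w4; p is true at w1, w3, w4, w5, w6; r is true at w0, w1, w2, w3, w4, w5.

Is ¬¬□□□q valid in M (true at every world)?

Let φ = ¬¬□□□q. Evaluate φ at each world:
  w0 (successors {w1, w3, w6}): φ is false.
  w1 (successors {w0, w1, w2, w3, w4, w5}): φ is false.
  w2 (successors {w1, w2, w3, w4, w6}): φ is false.
  w3 (successors {w0, w1, w2, w4, w5}): φ is false.
  w4 (successors {w1, w2, w3, w5, w6}): φ is false.
  w5 (successors {w1, w3, w4}): φ is false.
  w6 (successors {w0, w2, w4, w6}): φ is false.
Detail at w0 (counterexample):
  At w0: ¬□□□q is true, so ¬¬□□□q is false.
    At w0: □□□q is false, so ¬□□□q is true.
      At w0: □□□q requires □□q at every successor {w1, w3, w6}.
        □□q fails at w1, so □□□q is false at w0.

No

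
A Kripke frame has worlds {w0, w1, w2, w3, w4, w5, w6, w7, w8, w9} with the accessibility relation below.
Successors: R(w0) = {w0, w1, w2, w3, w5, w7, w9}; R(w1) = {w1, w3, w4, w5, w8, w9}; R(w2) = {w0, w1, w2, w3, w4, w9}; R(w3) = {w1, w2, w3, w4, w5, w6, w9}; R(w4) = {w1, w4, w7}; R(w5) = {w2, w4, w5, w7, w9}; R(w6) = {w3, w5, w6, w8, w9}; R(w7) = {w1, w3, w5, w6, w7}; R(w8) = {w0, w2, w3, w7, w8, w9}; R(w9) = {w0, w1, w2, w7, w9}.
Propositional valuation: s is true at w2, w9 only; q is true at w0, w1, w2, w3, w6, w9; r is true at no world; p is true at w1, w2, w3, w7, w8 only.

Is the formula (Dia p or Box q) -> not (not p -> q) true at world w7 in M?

No

At w7: Dia p or Box q is true, not (not p -> q) is false, so (Dia p or Box q) -> not (not p -> q) is false.
  At w7: Dia p is true, Box q is false, so Dia p or Box q is true.
    At w7: Dia p requires p at some successor in {w1, w3, w5, w6, w7}.
      p holds at w1, so Dia p is true at w7.
    At w7: Box q requires q at every successor {w1, w3, w5, w6, w7}.
      q fails at w5, so Box q is false at w7.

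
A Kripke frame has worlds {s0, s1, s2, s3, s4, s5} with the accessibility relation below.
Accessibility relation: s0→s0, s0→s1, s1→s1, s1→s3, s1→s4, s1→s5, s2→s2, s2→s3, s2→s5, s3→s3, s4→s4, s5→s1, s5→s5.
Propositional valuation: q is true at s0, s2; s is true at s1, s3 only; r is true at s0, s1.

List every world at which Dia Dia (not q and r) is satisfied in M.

Recall that Dia ψ holds at a world iff ψ holds at some accessible world.
Let φ = Dia Dia (not q and r). Evaluate φ at each world:
  s0 (successors {s0, s1}): φ is true.
  s1 (successors {s1, s3, s4, s5}): φ is true.
  s2 (successors {s2, s3, s5}): φ is true.
  s3 (successors {s3}): φ is false.
  s4 (successors {s4}): φ is false.
  s5 (successors {s1, s5}): φ is true.
For instance, at s0:
  At s0: Dia Dia (not q and r) requires Dia (not q and r) at some successor in {s0, s1}.
    Dia (not q and r) holds at s0, so Dia Dia (not q and r) is true at s0.
      At s0: Dia (not q and r) requires not q and r at some successor in {s0, s1}.
        not q and r holds at s1, so Dia (not q and r) is true at s0.
Satisfying worlds: {s0, s1, s2, s5}

s0, s1, s2, s5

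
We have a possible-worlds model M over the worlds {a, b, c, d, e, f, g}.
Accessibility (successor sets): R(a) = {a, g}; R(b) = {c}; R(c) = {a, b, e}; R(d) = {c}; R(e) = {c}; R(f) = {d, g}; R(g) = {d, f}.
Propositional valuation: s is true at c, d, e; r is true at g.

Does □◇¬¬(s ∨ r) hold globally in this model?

Yes

Let φ = □◇¬¬(s ∨ r). Evaluate φ at each world:
  a (successors {a, g}): φ is true.
  b (successors {c}): φ is true.
  c (successors {a, b, e}): φ is true.
  d (successors {c}): φ is true.
  e (successors {c}): φ is true.
  f (successors {d, g}): φ is true.
  g (successors {d, f}): φ is true.
For instance, at d:
  At d: □◇¬¬(s ∨ r) requires ◇¬¬(s ∨ r) at every successor {c}.
      At c: ◇¬¬(s ∨ r) requires ¬¬(s ∨ r) at some successor in {a, b, e}.
        ¬¬(s ∨ r) holds at e, so ◇¬¬(s ∨ r) is true at c.
  So □◇¬¬(s ∨ r) is true at d.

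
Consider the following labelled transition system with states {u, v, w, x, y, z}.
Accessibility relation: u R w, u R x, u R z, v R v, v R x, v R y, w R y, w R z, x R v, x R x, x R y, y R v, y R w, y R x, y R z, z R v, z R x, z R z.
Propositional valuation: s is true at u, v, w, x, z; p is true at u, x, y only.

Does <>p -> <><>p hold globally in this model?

Yes

Recall that <>ψ holds at a world iff ψ holds at some accessible world.
Let φ = <>p -> <><>p. Evaluate φ at each world:
  u (successors {w, x, z}): φ is true.
  v (successors {v, x, y}): φ is true.
  w (successors {y, z}): φ is true.
  x (successors {v, x, y}): φ is true.
  y (successors {v, w, x, z}): φ is true.
  z (successors {v, x, z}): φ is true.
For instance, at y:
  At y: <>p is true, <><>p is true, so <>p -> <><>p is true.
    At y: <>p requires p at some successor in {v, w, x, z}.
      p holds at x, so <>p is true at y.
    At y: <><>p requires <>p at some successor in {v, w, x, z}.
      <>p holds at v, so <><>p is true at y.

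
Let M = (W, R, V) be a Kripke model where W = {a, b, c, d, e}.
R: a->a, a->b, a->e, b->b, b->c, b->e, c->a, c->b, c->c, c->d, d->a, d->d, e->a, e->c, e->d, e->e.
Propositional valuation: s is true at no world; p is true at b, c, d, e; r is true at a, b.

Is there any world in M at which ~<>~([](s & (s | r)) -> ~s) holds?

Let φ = ~<>~([](s & (s | r)) -> ~s). Evaluate φ at each world:
  a (successors {a, b, e}): φ is true.
  b (successors {b, c, e}): φ is true.
  c (successors {a, b, c, d}): φ is true.
  d (successors {a, d}): φ is true.
  e (successors {a, c, d, e}): φ is true.
Detail at a (witness):
  At a: <>~([](s & (s | r)) -> ~s) is false, so ~<>~([](s & (s | r)) -> ~s) is true.
    At a: <>~([](s & (s | r)) -> ~s) requires ~([](s & (s | r)) -> ~s) at some successor in {a, b, e}.
      At a: ~([](s & (s | r)) -> ~s) is false.
      At b: ~([](s & (s | r)) -> ~s) is false.
      At e: ~([](s & (s | r)) -> ~s) is false.
    So <>~([](s & (s | r)) -> ~s) is false at a.

Yes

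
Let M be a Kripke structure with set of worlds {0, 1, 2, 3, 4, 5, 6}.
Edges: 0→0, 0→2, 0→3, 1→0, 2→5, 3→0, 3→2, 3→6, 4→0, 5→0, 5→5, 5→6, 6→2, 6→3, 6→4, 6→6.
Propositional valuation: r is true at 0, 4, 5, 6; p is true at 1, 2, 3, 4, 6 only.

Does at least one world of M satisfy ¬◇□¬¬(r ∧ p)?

Yes

Recall that □ψ holds at a world iff ψ holds at every accessible world, and ◇ψ holds iff ψ holds at some accessible world.
Let φ = ¬◇□¬¬(r ∧ p). Evaluate φ at each world:
  0 (successors {0, 2, 3}): φ is true.
  1 (successors {0}): φ is true.
  2 (successors {5}): φ is true.
  3 (successors {0, 2, 6}): φ is true.
  4 (successors {0}): φ is true.
  5 (successors {0, 5, 6}): φ is true.
  6 (successors {2, 3, 4, 6}): φ is true.
Detail at 0 (witness):
  At 0: ◇□¬¬(r ∧ p) is false, so ¬◇□¬¬(r ∧ p) is true.
    At 0: ◇□¬¬(r ∧ p) requires □¬¬(r ∧ p) at some successor in {0, 2, 3}.
      At 0: □¬¬(r ∧ p) is false.
      At 2: □¬¬(r ∧ p) is false.
      At 3: □¬¬(r ∧ p) is false.
    So ◇□¬¬(r ∧ p) is false at 0.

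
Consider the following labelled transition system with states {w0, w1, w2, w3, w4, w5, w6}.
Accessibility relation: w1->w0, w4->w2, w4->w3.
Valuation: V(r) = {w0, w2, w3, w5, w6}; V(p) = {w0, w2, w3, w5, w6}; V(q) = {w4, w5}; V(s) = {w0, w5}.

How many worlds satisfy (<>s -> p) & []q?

5

Let φ = (<>s -> p) & []q. Evaluate φ at each world:
  w0 (successors ∅): φ is true.
  w1 (successors {w0}): φ is false.
  w2 (successors ∅): φ is true.
  w3 (successors ∅): φ is true.
  w4 (successors {w2, w3}): φ is false.
  w5 (successors ∅): φ is true.
  w6 (successors ∅): φ is true.
For instance, at w1:
  At w1: <>s -> p is false, []q is false, so (<>s -> p) & []q is false.
    At w1: <>s is true, p is false, so <>s -> p is false.
      At w1: <>s requires s at some successor in {w0}.
        s holds at w0, so <>s is true at w1.
    At w1: []q requires q at every successor {w0}.
      q fails at w0, so []q is false at w1.
Satisfying worlds: {w0, w2, w3, w5, w6}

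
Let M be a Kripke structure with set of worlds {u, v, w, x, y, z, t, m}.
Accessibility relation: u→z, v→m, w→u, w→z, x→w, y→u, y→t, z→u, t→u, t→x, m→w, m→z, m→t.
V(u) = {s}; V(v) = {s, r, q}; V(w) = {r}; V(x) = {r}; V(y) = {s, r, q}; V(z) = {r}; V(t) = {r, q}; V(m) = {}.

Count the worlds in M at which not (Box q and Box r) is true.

8

Recall that Box ψ holds at a world iff ψ holds at every accessible world, and Dia ψ holds iff ψ holds at some accessible world.
Let φ = not (Box q and Box r). Evaluate φ at each world:
  u (successors {z}): φ is true.
  v (successors {m}): φ is true.
  w (successors {u, z}): φ is true.
  x (successors {w}): φ is true.
  y (successors {u, t}): φ is true.
  z (successors {u}): φ is true.
  t (successors {u, x}): φ is true.
  m (successors {w, z, t}): φ is true.
For instance, at y:
  At y: Box q and Box r is false, so not (Box q and Box r) is true.
    At y: Box q is false, Box r is false, so Box q and Box r is false.
      At y: Box q requires q at every successor {u, t}.
        q fails at u, so Box q is false at y.
      At y: Box r requires r at every successor {u, t}.
        r fails at u, so Box r is false at y.
Satisfying worlds: {u, v, w, x, y, z, t, m}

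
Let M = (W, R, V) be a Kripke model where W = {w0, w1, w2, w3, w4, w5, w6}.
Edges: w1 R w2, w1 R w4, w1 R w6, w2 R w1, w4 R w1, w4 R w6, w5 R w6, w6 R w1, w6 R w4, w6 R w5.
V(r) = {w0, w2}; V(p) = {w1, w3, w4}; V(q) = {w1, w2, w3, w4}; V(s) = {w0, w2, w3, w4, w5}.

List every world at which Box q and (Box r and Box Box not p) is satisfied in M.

Recall that Box ψ holds at a world iff ψ holds at every accessible world, and Dia ψ holds iff ψ holds at some accessible world.
Let φ = Box q and (Box r and Box Box not p). Evaluate φ at each world:
  w0 (successors ∅): φ is true.
  w1 (successors {w2, w4, w6}): φ is false.
  w2 (successors {w1}): φ is false.
  w3 (successors ∅): φ is true.
  w4 (successors {w1, w6}): φ is false.
  w5 (successors {w6}): φ is false.
  w6 (successors {w1, w4, w5}): φ is false.
For instance, at w2:
  At w2: Box q is true, Box r and Box Box not p is false, so Box q and (Box r and Box Box not p) is false.
    At w2: Box q requires q at every successor {w1}.
      At w1: q is true.
    So Box q is true at w2.
    At w2: Box r is false, Box Box not p is false, so Box r and Box Box not p is false.
      At w2: Box r requires r at every successor {w1}.
        r fails at w1, so Box r is false at w2.
      At w2: Box Box not p requires Box not p at every successor {w1}.
        Box not p fails at w1, so Box Box not p is false at w2.
Satisfying worlds: {w0, w3}

w0, w3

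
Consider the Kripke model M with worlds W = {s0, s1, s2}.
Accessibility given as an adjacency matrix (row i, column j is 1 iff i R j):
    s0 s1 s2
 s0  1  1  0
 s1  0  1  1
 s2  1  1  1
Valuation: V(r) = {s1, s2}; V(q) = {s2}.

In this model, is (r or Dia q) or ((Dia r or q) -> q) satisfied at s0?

No

Recall that Dia ψ holds at a world iff ψ holds at some accessible world.
At s0: r or Dia q is false, (Dia r or q) -> q is false, so (r or Dia q) or ((Dia r or q) -> q) is false.
  At s0: r is false, Dia q is false, so r or Dia q is false.
    At s0: Dia q requires q at some successor in {s0, s1}.
      At s0: q is false.
      At s1: q is false.
    So Dia q is false at s0.
  At s0: Dia r or q is true, q is false, so (Dia r or q) -> q is false.
    At s0: Dia r is true, q is false, so Dia r or q is true.
      At s0: Dia r requires r at some successor in {s0, s1}.
        r holds at s1, so Dia r is true at s0.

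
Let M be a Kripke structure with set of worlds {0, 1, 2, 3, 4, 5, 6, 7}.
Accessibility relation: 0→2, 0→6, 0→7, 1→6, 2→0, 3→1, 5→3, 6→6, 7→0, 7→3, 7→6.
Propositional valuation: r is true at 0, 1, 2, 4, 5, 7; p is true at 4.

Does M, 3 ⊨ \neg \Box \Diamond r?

At 3: \Box \Diamond r is false, so \neg \Box \Diamond r is true.
  At 3: \Box \Diamond r requires \Diamond r at every successor {1}.
    \Diamond r fails at 1, so \Box \Diamond r is false at 3.
      At 1: \Diamond r requires r at some successor in {6}.
        At 6: r is false.
      So \Diamond r is false at 1.

Yes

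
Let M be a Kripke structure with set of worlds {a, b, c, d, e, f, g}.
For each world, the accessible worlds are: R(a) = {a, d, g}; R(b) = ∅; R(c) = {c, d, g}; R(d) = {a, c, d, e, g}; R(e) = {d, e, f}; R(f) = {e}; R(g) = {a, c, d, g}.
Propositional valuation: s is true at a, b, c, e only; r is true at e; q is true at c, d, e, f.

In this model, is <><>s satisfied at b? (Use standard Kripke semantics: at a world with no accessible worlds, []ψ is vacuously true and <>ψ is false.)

No

At b: no accessible worlds, so <><>s is false.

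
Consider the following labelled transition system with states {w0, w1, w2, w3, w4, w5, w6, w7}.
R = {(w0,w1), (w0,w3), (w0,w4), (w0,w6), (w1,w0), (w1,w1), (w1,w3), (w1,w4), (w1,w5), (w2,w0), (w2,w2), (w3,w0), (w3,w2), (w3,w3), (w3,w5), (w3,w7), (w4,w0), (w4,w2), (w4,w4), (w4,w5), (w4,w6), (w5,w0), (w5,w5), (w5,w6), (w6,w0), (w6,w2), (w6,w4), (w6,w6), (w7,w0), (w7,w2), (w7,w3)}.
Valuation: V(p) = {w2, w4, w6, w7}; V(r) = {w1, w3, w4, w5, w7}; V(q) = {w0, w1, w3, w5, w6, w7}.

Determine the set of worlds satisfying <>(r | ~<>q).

w0, w1, w3, w4, w5, w6, w7

Let φ = <>(r | ~<>q). Evaluate φ at each world:
  w0 (successors {w1, w3, w4, w6}): φ is true.
  w1 (successors {w0, w1, w3, w4, w5}): φ is true.
  w2 (successors {w0, w2}): φ is false.
  w3 (successors {w0, w2, w3, w5, w7}): φ is true.
  w4 (successors {w0, w2, w4, w5, w6}): φ is true.
  w5 (successors {w0, w5, w6}): φ is true.
  w6 (successors {w0, w2, w4, w6}): φ is true.
  w7 (successors {w0, w2, w3}): φ is true.
For instance, at w5:
  At w5: <>(r | ~<>q) requires r | ~<>q at some successor in {w0, w5, w6}.
    r | ~<>q holds at w5, so <>(r | ~<>q) is true at w5.
      At w5: r is true, ~<>q is false, so r | ~<>q is true.
Satisfying worlds: {w0, w1, w3, w4, w5, w6, w7}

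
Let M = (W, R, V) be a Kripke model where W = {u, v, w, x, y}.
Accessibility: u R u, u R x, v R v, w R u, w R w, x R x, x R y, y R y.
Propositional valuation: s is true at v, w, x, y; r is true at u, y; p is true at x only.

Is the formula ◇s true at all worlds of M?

Yes

Let φ = ◇s. Evaluate φ at each world:
  u (successors {u, x}): φ is true.
  v (successors {v}): φ is true.
  w (successors {u, w}): φ is true.
  x (successors {x, y}): φ is true.
  y (successors {y}): φ is true.
For instance, at x:
  At x: ◇s requires s at some successor in {x, y}.
    s holds at x, so ◇s is true at x.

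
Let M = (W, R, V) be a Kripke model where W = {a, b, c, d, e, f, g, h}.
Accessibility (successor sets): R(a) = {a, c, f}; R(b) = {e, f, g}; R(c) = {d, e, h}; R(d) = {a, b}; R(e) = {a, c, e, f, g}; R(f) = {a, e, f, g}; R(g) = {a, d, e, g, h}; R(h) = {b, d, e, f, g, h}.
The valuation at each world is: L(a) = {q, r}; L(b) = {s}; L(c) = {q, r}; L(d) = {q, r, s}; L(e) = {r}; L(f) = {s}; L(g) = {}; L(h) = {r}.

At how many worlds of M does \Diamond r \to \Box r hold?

1

Let φ = \Diamond r \to \Box r. Evaluate φ at each world:
  a (successors {a, c, f}): φ is false.
  b (successors {e, f, g}): φ is false.
  c (successors {d, e, h}): φ is true.
  d (successors {a, b}): φ is false.
  e (successors {a, c, e, f, g}): φ is false.
  f (successors {a, e, f, g}): φ is false.
  g (successors {a, d, e, g, h}): φ is false.
  h (successors {b, d, e, f, g, h}): φ is false.
For instance, at g:
  At g: \Diamond r is true, \Box r is false, so \Diamond r \to \Box r is false.
    At g: \Diamond r requires r at some successor in {a, d, e, g, h}.
      r holds at a, so \Diamond r is true at g.
    At g: \Box r requires r at every successor {a, d, e, g, h}.
      r fails at g, so \Box r is false at g.
Satisfying worlds: {c}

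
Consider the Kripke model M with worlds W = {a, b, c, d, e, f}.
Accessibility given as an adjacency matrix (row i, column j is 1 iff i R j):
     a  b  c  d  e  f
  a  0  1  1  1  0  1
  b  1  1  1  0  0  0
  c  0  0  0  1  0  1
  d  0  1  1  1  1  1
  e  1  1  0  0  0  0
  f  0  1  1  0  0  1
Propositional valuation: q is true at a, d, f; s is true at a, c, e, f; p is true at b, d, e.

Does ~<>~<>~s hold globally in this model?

Let φ = ~<>~<>~s. Evaluate φ at each world:
  a (successors {b, c, d, f}): φ is true.
  b (successors {a, b, c}): φ is true.
  c (successors {d, f}): φ is true.
  d (successors {b, c, d, e, f}): φ is true.
  e (successors {a, b}): φ is true.
  f (successors {b, c, f}): φ is true.
For instance, at d:
  At d: <>~<>~s is false, so ~<>~<>~s is true.
    At d: <>~<>~s requires ~<>~s at some successor in {b, c, d, e, f}.
      At b: ~<>~s is false.
      At c: ~<>~s is false.
      At d: ~<>~s is false.
      At e: ~<>~s is false.
      At f: ~<>~s is false.
    So <>~<>~s is false at d.

Yes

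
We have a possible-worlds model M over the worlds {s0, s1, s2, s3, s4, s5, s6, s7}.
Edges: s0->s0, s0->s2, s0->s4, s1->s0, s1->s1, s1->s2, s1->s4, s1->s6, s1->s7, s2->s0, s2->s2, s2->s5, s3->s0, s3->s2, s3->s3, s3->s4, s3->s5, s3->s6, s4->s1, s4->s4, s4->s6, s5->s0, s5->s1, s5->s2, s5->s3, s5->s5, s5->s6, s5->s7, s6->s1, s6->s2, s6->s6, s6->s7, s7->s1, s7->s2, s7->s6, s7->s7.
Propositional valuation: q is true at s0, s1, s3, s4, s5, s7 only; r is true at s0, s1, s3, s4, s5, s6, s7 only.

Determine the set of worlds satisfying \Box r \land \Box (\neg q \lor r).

s4

Let φ = \Box r \land \Box (\neg q \lor r). Evaluate φ at each world:
  s0 (successors {s0, s2, s4}): φ is false.
  s1 (successors {s0, s1, s2, s4, s6, s7}): φ is false.
  s2 (successors {s0, s2, s5}): φ is false.
  s3 (successors {s0, s2, s3, s4, s5, s6}): φ is false.
  s4 (successors {s1, s4, s6}): φ is true.
  s5 (successors {s0, s1, s2, s3, s5, s6, s7}): φ is false.
  s6 (successors {s1, s2, s6, s7}): φ is false.
  s7 (successors {s1, s2, s6, s7}): φ is false.
For instance, at s1:
  At s1: \Box r is false, \Box (\neg q \lor r) is true, so \Box r \land \Box (\neg q \lor r) is false.
    At s1: \Box r requires r at every successor {s0, s1, s2, s4, s6, s7}.
      r fails at s2, so \Box r is false at s1.
    At s1: \Box (\neg q \lor r) requires \neg q \lor r at every successor {s0, s1, s2, s4, s6, s7}.
      At s0: \neg q \lor r is true.
      At s1: \neg q \lor r is true.
      At s2: \neg q \lor r is true.
      At s4: \neg q \lor r is true.
      At s6: \neg q \lor r is true.
      At s7: \neg q \lor r is true.
    So \Box (\neg q \lor r) is true at s1.
Satisfying worlds: {s4}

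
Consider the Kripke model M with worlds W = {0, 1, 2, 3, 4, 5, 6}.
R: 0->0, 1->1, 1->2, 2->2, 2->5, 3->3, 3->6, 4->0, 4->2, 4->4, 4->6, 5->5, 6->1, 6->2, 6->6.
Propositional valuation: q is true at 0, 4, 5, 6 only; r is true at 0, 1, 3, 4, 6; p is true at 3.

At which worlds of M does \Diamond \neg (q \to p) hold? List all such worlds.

0, 2, 3, 4, 5, 6

Let φ = \Diamond \neg (q \to p). Evaluate φ at each world:
  0 (successors {0}): φ is true.
  1 (successors {1, 2}): φ is false.
  2 (successors {2, 5}): φ is true.
  3 (successors {3, 6}): φ is true.
  4 (successors {0, 2, 4, 6}): φ is true.
  5 (successors {5}): φ is true.
  6 (successors {1, 2, 6}): φ is true.
For instance, at 0:
  At 0: \Diamond \neg (q \to p) requires \neg (q \to p) at some successor in {0}.
    \neg (q \to p) holds at 0, so \Diamond \neg (q \to p) is true at 0.
Satisfying worlds: {0, 2, 3, 4, 5, 6}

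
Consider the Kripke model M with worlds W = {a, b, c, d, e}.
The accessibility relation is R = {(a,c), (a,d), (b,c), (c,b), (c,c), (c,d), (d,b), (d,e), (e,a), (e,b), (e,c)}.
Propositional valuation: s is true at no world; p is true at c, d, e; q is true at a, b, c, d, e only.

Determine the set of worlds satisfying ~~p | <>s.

Let φ = ~~p | <>s. Evaluate φ at each world:
  a (successors {c, d}): φ is false.
  b (successors {c}): φ is false.
  c (successors {b, c, d}): φ is true.
  d (successors {b, e}): φ is true.
  e (successors {a, b, c}): φ is true.
For instance, at b:
  At b: ~~p is false, <>s is false, so ~~p | <>s is false.
    At b: <>s requires s at some successor in {c}.
      At c: s is false.
    So <>s is false at b.
Satisfying worlds: {c, d, e}

c, d, e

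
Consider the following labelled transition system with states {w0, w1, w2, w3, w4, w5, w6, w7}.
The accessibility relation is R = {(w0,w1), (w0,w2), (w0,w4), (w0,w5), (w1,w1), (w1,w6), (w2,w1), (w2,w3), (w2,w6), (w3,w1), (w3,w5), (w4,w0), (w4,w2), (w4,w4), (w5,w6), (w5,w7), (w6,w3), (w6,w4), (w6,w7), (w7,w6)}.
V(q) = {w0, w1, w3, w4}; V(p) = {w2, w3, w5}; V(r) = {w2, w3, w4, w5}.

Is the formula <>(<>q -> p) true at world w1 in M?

At w1: <>(<>q -> p) requires <>q -> p at some successor in {w1, w6}.
  At w1: <>q -> p is false.
  At w6: <>q -> p is false.
So <>(<>q -> p) is false at w1.

No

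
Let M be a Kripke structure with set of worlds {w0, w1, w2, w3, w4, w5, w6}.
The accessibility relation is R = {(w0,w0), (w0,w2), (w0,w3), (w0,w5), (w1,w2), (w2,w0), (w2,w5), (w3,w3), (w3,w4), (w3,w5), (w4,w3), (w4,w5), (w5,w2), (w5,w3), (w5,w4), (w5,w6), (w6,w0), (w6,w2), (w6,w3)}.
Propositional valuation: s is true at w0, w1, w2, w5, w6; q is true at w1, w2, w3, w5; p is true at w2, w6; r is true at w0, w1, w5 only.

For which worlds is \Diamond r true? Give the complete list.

w0, w2, w3, w4, w6

Recall that \Diamond ψ holds at a world iff ψ holds at some accessible world.
Let φ = \Diamond r. Evaluate φ at each world:
  w0 (successors {w0, w2, w3, w5}): φ is true.
  w1 (successors {w2}): φ is false.
  w2 (successors {w0, w5}): φ is true.
  w3 (successors {w3, w4, w5}): φ is true.
  w4 (successors {w3, w5}): φ is true.
  w5 (successors {w2, w3, w4, w6}): φ is false.
  w6 (successors {w0, w2, w3}): φ is true.
For instance, at w3:
  At w3: \Diamond r requires r at some successor in {w3, w4, w5}.
    r holds at w5, so \Diamond r is true at w3.
Satisfying worlds: {w0, w2, w3, w4, w6}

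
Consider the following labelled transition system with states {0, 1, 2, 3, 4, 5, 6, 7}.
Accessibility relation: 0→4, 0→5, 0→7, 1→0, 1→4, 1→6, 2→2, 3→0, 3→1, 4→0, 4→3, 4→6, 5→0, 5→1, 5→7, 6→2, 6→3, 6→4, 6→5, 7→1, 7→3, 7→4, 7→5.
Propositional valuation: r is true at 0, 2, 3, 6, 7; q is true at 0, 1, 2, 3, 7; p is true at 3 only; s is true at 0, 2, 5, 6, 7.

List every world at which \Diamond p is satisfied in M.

4, 6, 7

Let φ = \Diamond p. Evaluate φ at each world:
  0 (successors {4, 5, 7}): φ is false.
  1 (successors {0, 4, 6}): φ is false.
  2 (successors {2}): φ is false.
  3 (successors {0, 1}): φ is false.
  4 (successors {0, 3, 6}): φ is true.
  5 (successors {0, 1, 7}): φ is false.
  6 (successors {2, 3, 4, 5}): φ is true.
  7 (successors {1, 3, 4, 5}): φ is true.
For instance, at 4:
  At 4: \Diamond p requires p at some successor in {0, 3, 6}.
    p holds at 3, so \Diamond p is true at 4.
Satisfying worlds: {4, 6, 7}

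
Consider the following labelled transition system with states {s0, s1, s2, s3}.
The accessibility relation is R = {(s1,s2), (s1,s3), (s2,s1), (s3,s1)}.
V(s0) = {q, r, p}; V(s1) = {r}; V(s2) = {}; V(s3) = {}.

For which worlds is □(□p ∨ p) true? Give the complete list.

s0

Let φ = □(□p ∨ p). Evaluate φ at each world:
  s0 (successors ∅): φ is true.
  s1 (successors {s2, s3}): φ is false.
  s2 (successors {s1}): φ is false.
  s3 (successors {s1}): φ is false.
For instance, at s1:
  At s1: □(□p ∨ p) requires □p ∨ p at every successor {s2, s3}.
    □p ∨ p fails at s2, so □(□p ∨ p) is false at s1.
      At s2: □p is false, p is false, so □p ∨ p is false.
Satisfying worlds: {s0}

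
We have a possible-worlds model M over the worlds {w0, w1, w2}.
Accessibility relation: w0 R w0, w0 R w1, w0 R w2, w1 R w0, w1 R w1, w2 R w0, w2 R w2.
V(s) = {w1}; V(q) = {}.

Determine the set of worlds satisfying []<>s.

w1

Let φ = []<>s. Evaluate φ at each world:
  w0 (successors {w0, w1, w2}): φ is false.
  w1 (successors {w0, w1}): φ is true.
  w2 (successors {w0, w2}): φ is false.
For instance, at w2:
  At w2: []<>s requires <>s at every successor {w0, w2}.
    <>s fails at w2, so []<>s is false at w2.
      At w2: <>s requires s at some successor in {w0, w2}.
        At w0: s is false.
        At w2: s is false.
      So <>s is false at w2.
Satisfying worlds: {w1}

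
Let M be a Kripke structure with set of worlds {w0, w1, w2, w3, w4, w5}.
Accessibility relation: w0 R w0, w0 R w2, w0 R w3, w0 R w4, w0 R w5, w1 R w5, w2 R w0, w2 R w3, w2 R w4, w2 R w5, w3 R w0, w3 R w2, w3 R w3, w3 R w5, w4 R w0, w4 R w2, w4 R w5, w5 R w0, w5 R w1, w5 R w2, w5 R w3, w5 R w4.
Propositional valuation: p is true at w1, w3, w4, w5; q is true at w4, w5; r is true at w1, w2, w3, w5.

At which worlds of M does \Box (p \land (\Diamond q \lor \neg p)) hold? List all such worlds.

w1

Recall that \Box ψ holds at a world iff ψ holds at every accessible world, and \Diamond ψ holds iff ψ holds at some accessible world.
Let φ = \Box (p \land (\Diamond q \lor \neg p)). Evaluate φ at each world:
  w0 (successors {w0, w2, w3, w4, w5}): φ is false.
  w1 (successors {w5}): φ is true.
  w2 (successors {w0, w3, w4, w5}): φ is false.
  w3 (successors {w0, w2, w3, w5}): φ is false.
  w4 (successors {w0, w2, w5}): φ is false.
  w5 (successors {w0, w1, w2, w3, w4}): φ is false.
For instance, at w4:
  At w4: \Box (p \land (\Diamond q \lor \neg p)) requires p \land (\Diamond q \lor \neg p) at every successor {w0, w2, w5}.
    p \land (\Diamond q \lor \neg p) fails at w0, so \Box (p \land (\Diamond q \lor \neg p)) is false at w4.
      At w0: p is false, \Diamond q \lor \neg p is true, so p \land (\Diamond q \lor \neg p) is false.
Satisfying worlds: {w1}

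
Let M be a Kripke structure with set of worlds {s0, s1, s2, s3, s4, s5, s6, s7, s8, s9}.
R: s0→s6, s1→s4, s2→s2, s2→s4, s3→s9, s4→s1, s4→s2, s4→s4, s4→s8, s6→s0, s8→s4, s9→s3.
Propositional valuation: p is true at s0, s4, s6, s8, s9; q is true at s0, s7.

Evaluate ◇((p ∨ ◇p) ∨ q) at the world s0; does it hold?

At s0: ◇((p ∨ ◇p) ∨ q) requires (p ∨ ◇p) ∨ q at some successor in {s6}.
  (p ∨ ◇p) ∨ q holds at s6, so ◇((p ∨ ◇p) ∨ q) is true at s0.
    At s6: p ∨ ◇p is true, q is false, so (p ∨ ◇p) ∨ q is true.
      At s6: p is true, ◇p is true, so p ∨ ◇p is true.

Yes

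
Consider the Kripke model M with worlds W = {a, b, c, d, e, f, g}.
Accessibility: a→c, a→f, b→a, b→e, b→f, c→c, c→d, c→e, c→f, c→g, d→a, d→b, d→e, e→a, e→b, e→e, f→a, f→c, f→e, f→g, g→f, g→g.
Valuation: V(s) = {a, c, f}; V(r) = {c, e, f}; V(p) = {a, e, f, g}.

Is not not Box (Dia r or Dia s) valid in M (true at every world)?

Let φ = not not Box (Dia r or Dia s). Evaluate φ at each world:
  a (successors {c, f}): φ is true.
  b (successors {a, e, f}): φ is true.
  c (successors {c, d, e, f, g}): φ is true.
  d (successors {a, b, e}): φ is true.
  e (successors {a, b, e}): φ is true.
  f (successors {a, c, e, g}): φ is true.
  g (successors {f, g}): φ is true.
For instance, at c:
  At c: not Box (Dia r or Dia s) is false, so not not Box (Dia r or Dia s) is true.
    At c: Box (Dia r or Dia s) is true, so not Box (Dia r or Dia s) is false.
      At c: Box (Dia r or Dia s) requires Dia r or Dia s at every successor {c, d, e, f, g}.
        At c: Dia r or Dia s is true.
        At d: Dia r or Dia s is true.
        At e: Dia r or Dia s is true.
        At f: Dia r or Dia s is true.
        At g: Dia r or Dia s is true.
      So Box (Dia r or Dia s) is true at c.

Yes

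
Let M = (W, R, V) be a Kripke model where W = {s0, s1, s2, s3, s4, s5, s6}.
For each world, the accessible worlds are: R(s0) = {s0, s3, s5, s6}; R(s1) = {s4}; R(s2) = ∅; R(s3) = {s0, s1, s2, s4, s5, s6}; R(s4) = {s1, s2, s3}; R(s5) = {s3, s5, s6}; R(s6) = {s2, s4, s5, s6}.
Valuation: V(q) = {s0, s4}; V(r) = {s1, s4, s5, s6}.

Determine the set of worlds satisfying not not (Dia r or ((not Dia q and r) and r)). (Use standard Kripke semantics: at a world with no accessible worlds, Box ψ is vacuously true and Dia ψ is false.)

s0, s1, s3, s4, s5, s6

Let φ = not not (Dia r or ((not Dia q and r) and r)). Evaluate φ at each world:
  s0 (successors {s0, s3, s5, s6}): φ is true.
  s1 (successors {s4}): φ is true.
  s2 (successors ∅): φ is false.
  s3 (successors {s0, s1, s2, s4, s5, s6}): φ is true.
  s4 (successors {s1, s2, s3}): φ is true.
  s5 (successors {s3, s5, s6}): φ is true.
  s6 (successors {s2, s4, s5, s6}): φ is true.
For instance, at s0:
  At s0: not (Dia r or ((not Dia q and r) and r)) is false, so not not (Dia r or ((not Dia q and r) and r)) is true.
    At s0: Dia r or ((not Dia q and r) and r) is true, so not (Dia r or ((not Dia q and r) and r)) is false.
      At s0: Dia r is true, (not Dia q and r) and r is false, so Dia r or ((not Dia q and r) and r) is true.
Satisfying worlds: {s0, s1, s3, s4, s5, s6}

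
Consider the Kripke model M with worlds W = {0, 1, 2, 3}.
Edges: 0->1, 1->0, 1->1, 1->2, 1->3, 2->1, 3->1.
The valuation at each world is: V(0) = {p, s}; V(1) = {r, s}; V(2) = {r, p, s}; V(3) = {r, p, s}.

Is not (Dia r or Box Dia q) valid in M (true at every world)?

No

Let φ = not (Dia r or Box Dia q). Evaluate φ at each world:
  0 (successors {1}): φ is false.
  1 (successors {0, 1, 2, 3}): φ is false.
  2 (successors {1}): φ is false.
  3 (successors {1}): φ is false.
Detail at 0 (counterexample):
  At 0: Dia r or Box Dia q is true, so not (Dia r or Box Dia q) is false.
    At 0: Dia r is true, Box Dia q is false, so Dia r or Box Dia q is true.
      At 0: Dia r requires r at some successor in {1}.
        r holds at 1, so Dia r is true at 0.
      At 0: Box Dia q requires Dia q at every successor {1}.
        Dia q fails at 1, so Box Dia q is false at 0.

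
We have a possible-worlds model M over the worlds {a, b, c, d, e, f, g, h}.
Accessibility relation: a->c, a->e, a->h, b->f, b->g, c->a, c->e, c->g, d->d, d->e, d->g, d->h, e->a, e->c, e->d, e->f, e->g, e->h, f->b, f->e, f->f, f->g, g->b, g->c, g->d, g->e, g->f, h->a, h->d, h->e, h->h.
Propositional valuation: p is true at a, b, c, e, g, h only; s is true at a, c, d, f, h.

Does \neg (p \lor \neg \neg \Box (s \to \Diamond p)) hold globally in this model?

Let φ = \neg (p \lor \neg \neg \Box (s \to \Diamond p)). Evaluate φ at each world:
  a (successors {c, e, h}): φ is false.
  b (successors {f, g}): φ is false.
  c (successors {a, e, g}): φ is false.
  d (successors {d, e, g, h}): φ is false.
  e (successors {a, c, d, f, g, h}): φ is false.
  f (successors {b, e, f, g}): φ is false.
  g (successors {b, c, d, e, f}): φ is false.
  h (successors {a, d, e, h}): φ is false.
Detail at a (counterexample):
  At a: p \lor \neg \neg \Box (s \to \Diamond p) is true, so \neg (p \lor \neg \neg \Box (s \to \Diamond p)) is false.
    At a: p is true, \neg \neg \Box (s \to \Diamond p) is true, so p \lor \neg \neg \Box (s \to \Diamond p) is true.
      At a: \neg \Box (s \to \Diamond p) is false, so \neg \neg \Box (s \to \Diamond p) is true.

No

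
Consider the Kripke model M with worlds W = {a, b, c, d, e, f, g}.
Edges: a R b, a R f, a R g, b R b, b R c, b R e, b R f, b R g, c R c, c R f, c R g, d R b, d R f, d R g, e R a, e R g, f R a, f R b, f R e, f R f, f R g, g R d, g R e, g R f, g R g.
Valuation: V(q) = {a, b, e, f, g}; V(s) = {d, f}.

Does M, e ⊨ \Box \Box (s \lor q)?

Recall that \Box ψ holds at a world iff ψ holds at every accessible world, and \Diamond ψ holds iff ψ holds at some accessible world.
At e: \Box \Box (s \lor q) requires \Box (s \lor q) at every successor {a, g}.
    At a: \Box (s \lor q) requires s \lor q at every successor {b, f, g}.
      At b: s \lor q is true.
      At f: s \lor q is true.
      At g: s \lor q is true.
    So \Box (s \lor q) is true at a.
    At g: \Box (s \lor q) requires s \lor q at every successor {d, e, f, g}.
      At d: s \lor q is true.
      At e: s \lor q is true.
      At f: s \lor q is true.
      At g: s \lor q is true.
    So \Box (s \lor q) is true at g.
So \Box \Box (s \lor q) is true at e.

Yes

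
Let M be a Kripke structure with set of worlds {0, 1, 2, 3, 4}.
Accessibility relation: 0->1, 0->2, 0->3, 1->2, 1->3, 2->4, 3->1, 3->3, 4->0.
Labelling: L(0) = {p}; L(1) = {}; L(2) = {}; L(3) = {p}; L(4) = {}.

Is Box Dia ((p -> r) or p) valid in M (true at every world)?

Let φ = Box Dia ((p -> r) or p). Evaluate φ at each world:
  0 (successors {1, 2, 3}): φ is true.
  1 (successors {2, 3}): φ is true.
  2 (successors {4}): φ is true.
  3 (successors {1, 3}): φ is true.
  4 (successors {0}): φ is true.
For instance, at 0:
  At 0: Box Dia ((p -> r) or p) requires Dia ((p -> r) or p) at every successor {1, 2, 3}.
      At 1: Dia ((p -> r) or p) requires (p -> r) or p at some successor in {2, 3}.
        (p -> r) or p holds at 2, so Dia ((p -> r) or p) is true at 1.
      At 2: Dia ((p -> r) or p) requires (p -> r) or p at some successor in {4}.
        (p -> r) or p holds at 4, so Dia ((p -> r) or p) is true at 2.
      At 3: Dia ((p -> r) or p) requires (p -> r) or p at some successor in {1, 3}.
        (p -> r) or p holds at 1, so Dia ((p -> r) or p) is true at 3.
  So Box Dia ((p -> r) or p) is true at 0.

Yes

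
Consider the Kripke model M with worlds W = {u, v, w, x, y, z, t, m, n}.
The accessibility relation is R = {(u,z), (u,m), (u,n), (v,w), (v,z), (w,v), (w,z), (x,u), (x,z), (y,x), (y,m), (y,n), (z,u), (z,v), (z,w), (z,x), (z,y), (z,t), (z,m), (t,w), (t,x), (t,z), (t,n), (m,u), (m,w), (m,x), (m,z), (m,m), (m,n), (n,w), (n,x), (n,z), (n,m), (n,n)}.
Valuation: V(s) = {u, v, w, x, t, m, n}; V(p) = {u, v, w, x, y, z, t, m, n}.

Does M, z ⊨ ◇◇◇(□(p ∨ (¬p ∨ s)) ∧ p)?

At z: ◇◇◇(□(p ∨ (¬p ∨ s)) ∧ p) requires ◇◇(□(p ∨ (¬p ∨ s)) ∧ p) at some successor in {u, v, w, x, y, t, m}.
  ◇◇(□(p ∨ (¬p ∨ s)) ∧ p) holds at u, so ◇◇◇(□(p ∨ (¬p ∨ s)) ∧ p) is true at z.
    At u: ◇◇(□(p ∨ (¬p ∨ s)) ∧ p) requires ◇(□(p ∨ (¬p ∨ s)) ∧ p) at some successor in {z, m, n}.
      ◇(□(p ∨ (¬p ∨ s)) ∧ p) holds at z, so ◇◇(□(p ∨ (¬p ∨ s)) ∧ p) is true at u.

Yes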